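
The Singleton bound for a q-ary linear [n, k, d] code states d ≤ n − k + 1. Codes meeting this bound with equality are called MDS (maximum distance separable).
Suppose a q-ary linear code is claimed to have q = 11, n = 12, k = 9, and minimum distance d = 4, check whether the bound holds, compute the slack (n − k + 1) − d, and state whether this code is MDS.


Singleton RHS = n − k + 1 = 4, slack = 0, bound satisfied, MDS.

Singleton bound: d ≤ n − k + 1.
Here n = 12, k = 9, so n − k + 1 = 4.
Given d = 4, check d ≤ 4: YES.
Slack = (n − k + 1) − d = 0.
The code is MDS (slack = 0).
Description: the claimed parameters are [12, 9, 4]_11; such a code would be MDS (meets Singleton bound).


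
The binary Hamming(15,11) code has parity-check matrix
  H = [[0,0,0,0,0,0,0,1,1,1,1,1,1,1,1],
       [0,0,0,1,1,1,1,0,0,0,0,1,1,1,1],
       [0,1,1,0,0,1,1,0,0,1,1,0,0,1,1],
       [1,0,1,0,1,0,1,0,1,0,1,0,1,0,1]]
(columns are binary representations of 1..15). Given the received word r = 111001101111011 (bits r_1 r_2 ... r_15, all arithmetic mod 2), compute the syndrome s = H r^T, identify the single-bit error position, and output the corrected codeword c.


s = (0, 1, 0, 0)^T, error position = 4, corrected codeword c = 111101101111011

Compute s = H r^T mod 2 one row at a time:
  s_1 = 0 + 1 + 1 + 1 + 1 + 0 + 1 + 1 = 6 ≡ 0 (mod 2).
  s_2 = 0 + 0 + 1 + 1 + 1 + 0 + 1 + 1 = 5 ≡ 1 (mod 2).
  s_3 = 1 + 1 + 1 + 1 + 1 + 1 + 1 + 1 = 8 ≡ 0 (mod 2).
  s_4 = 1 + 1 + 0 + 1 + 1 + 1 + 0 + 1 = 6 ≡ 0 (mod 2).
s = (0, 1, 0, 0)^T — this equals column 4 of H (binary 0100), so error is at position 4.
Correct: flip bit 4 of r = 111001101111011 to get c = 111101101111011.


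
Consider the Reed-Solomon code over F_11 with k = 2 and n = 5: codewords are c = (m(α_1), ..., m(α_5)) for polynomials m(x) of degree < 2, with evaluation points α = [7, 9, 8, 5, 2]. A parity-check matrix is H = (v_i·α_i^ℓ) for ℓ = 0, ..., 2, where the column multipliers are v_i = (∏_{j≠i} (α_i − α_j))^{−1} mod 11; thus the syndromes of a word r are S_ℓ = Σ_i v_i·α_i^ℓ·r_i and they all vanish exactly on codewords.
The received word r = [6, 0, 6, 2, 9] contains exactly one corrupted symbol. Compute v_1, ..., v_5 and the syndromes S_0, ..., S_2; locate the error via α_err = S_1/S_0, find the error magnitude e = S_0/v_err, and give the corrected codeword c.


S = (3, 10, 4), error at position 1, error magnitude e = 5, c = [1, 0, 6, 2, 9].

Step 1: column multipliers v_i = (∏_{j≠i}(α_i − α_j))^{−1} mod 11.
  i = 1 (α = 7): (7−9)(7−8)(7−5)(7−2) = (−2)·(−1)·2·5 = 20 ≡ 9, so v_1 = 9^{−1} = 5 (mod 11).
  i = 2 (α = 9): (9−7)(9−8)(9−5)(9−2) = 2·1·4·7 = 56 ≡ 1, so v_2 = 1^{−1} = 1 (mod 11).
  i = 3 (α = 8): (8−7)(8−9)(8−5)(8−2) = 1·(−1)·3·6 = −18 ≡ 4, so v_3 = 4^{−1} = 3 (mod 11).
  i = 4 (α = 5): (5−7)(5−9)(5−8)(5−2) = (−2)·(−4)·(−3)·3 = −72 ≡ 5, so v_4 = 5^{−1} = 9 (mod 11).
  i = 5 (α = 2): (2−7)(2−9)(2−8)(2−5) = (−5)·(−7)·(−6)·(−3) = 630 ≡ 3, so v_5 = 3^{−1} = 4 (mod 11).
  v = [5, 1, 3, 9, 4].
Step 2: syndromes of r = [6, 0, 6, 2, 9] (all sums mod 11).
  S_0 = Σ v_i r_i = 5·6 + 1·0 + 3·6 + 9·2 + 4·9 = 102 ≡ 3.
  S_1 = Σ v_i α_i r_i = 5·7·6 + 1·9·0 + 3·8·6 + 9·5·2 + 4·2·9 = 516 ≡ 10.
  α_i^2 mod 11 = [5, 4, 9, 3, 4].
  S_2 = Σ v_i α_i^2 r_i = 5·5·6 + 1·4·0 + 3·9·6 + 9·3·2 + 4·4·9 = 510 ≡ 4.
  S = (3, 10, 4) ≠ 0, so r is not a codeword (an error is present).
Step 3: locate the error. For a single error e at position i, S_ℓ = v_i·e·α_i^ℓ, so α_err = S_1/S_0.
  S_0^{−1} = 3^{−1} = 4 (mod 11), so α_err = 10·4 = 40 ≡ 7 = α_1. Error position i = 1.
  Consistency check: S_2/S_1 = 4·10 = 40 ≡ 7 = α_err ✓ (single-error assumption holds).
Step 4: error magnitude e = S_0/v_1 = S_0·∏_{j≠1}(α_1 − α_j) = 3·9 = 27 ≡ 5 (mod 11).
Step 5: correct position 1: c_1 = r_1 − e = 6 − 5 ≡ 1 (mod 11). Hence c = [1, 0, 6, 2, 9].
  Check: interpolating c through the α_i gives m(x) = 10 + 5·x (degree < 2) with m(α_i) = c_i for every i, so c is indeed a codeword.


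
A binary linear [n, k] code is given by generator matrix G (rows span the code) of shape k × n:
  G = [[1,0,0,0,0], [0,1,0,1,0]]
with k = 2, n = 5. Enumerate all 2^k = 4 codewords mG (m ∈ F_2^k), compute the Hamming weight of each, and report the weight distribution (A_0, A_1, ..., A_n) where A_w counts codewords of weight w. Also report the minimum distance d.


Weight distribution: A_0 = 1, A_1 = 1, A_2 = 1, A_3 = 1. Minimum distance d = 1.

Enumerate all 2^2 = 4 messages m ∈ F_2^2.
For each, compute codeword c = mG in F_2^5, then tally its weight.
  m = 00 → c = 00000, weight = 0.
  m = 10 → c = 10000, weight = 1.
  m = 01 → c = 01010, weight = 2.
  m = 11 → c = 11010, weight = 3.
Tally weights:
  weight 0: 1 codewords.
  weight 1: 1 codewords.
  weight 2: 1 codewords.
  weight 3: 1 codewords.
Minimum distance d = smallest w > 0 with A_w > 0 = 1.
Sanity: Σ A_w = 4 = 2^2 = 4 ✓.


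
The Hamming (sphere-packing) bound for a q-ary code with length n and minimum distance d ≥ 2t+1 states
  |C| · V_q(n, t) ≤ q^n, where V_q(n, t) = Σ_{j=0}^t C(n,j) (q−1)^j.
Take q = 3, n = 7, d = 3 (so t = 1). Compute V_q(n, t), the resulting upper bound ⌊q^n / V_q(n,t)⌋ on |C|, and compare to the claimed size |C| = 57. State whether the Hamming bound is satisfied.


V_q(n, t) = 15, q^n = 2187, Hamming bound = 145, |C| = 57 ≤ bound (satisfied).

Step 1: Compute V_q(n, t) = Σ_{j=0}^1 C(n, j) (q−1)^j.
  j = 0: C(7,0)·(2)^0 = 1·1 = 1.
  j = 1: C(7,1)·(2)^1 = 7·2 = 14.
  V_q(n, t) = 1 + 14 = 15.
Step 2: q^n = 3^7 = 2187.
Step 3: Hamming bound ⌊q^n / V_q(n,t)⌋ = ⌊2187/15⌋ = 145.
Step 4: Compare |C| = 57 to 145: satisfied.
The claimed |C| lies below the Hamming bound.


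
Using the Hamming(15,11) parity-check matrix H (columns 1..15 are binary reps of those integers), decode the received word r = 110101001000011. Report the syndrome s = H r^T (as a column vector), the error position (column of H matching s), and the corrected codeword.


s = (1, 0, 0, 1)^T, error position = 9, corrected codeword c = 110101000000011

Compute s = H r^T mod 2 one row at a time:
  s_1 = 0 + 1 + 0 + 0 + 0 + 0 + 1 + 1 = 3 ≡ 1 (mod 2).
  s_2 = 1 + 0 + 1 + 0 + 0 + 0 + 1 + 1 = 4 ≡ 0 (mod 2).
  s_3 = 1 + 0 + 1 + 0 + 0 + 0 + 1 + 1 = 4 ≡ 0 (mod 2).
  s_4 = 1 + 0 + 0 + 0 + 1 + 0 + 0 + 1 = 3 ≡ 1 (mod 2).
s = (1, 0, 0, 1)^T — this equals column 9 of H (binary 1001), so error is at position 9.
Correct: flip bit 9 of r = 110101001000011 to get c = 110101000000011.


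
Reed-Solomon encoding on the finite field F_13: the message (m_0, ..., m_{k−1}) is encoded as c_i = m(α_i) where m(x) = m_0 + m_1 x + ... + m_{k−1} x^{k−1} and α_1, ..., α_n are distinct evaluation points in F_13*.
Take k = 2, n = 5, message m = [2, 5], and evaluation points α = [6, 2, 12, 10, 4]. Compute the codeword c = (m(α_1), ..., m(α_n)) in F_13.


c = [6, 12, 10, 0, 9]

Message polynomial: m(x) = 2 + 5·x (mod 13).
For each evaluation point α_i, compute m(α_i) mod 13:
  α_1 = 6: Horner steps 5 → 6, so m(6) = 6.
  α_2 = 2: Horner steps 5 → 12, so m(2) = 12.
  α_3 = 12: Horner steps 5 → 10, so m(12) = 10.
  α_4 = 10: Horner steps 5 → 0, so m(10) = 0.
  α_5 = 4: Horner steps 5 → 9, so m(4) = 9.
Codeword c = [6, 12, 10, 0, 9] ∈ F_13^5.


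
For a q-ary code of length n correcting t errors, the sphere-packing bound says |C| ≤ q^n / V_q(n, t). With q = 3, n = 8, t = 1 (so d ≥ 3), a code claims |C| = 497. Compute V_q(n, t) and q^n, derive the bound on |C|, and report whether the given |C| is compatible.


V_q(n, t) = 17, q^n = 6561, Hamming bound = 385, |C| = 497 > bound (violated).

Step 1: Compute V_q(n, t) = Σ_{j=0}^1 C(n, j) (q−1)^j.
  j = 0: C(8,0)·(2)^0 = 1·1 = 1.
  j = 1: C(8,1)·(2)^1 = 8·2 = 16.
  V_q(n, t) = 1 + 16 = 17.
Step 2: q^n = 3^8 = 6561.
Step 3: Hamming bound ⌊q^n / V_q(n,t)⌋ = ⌊6561/17⌋ = 385.
Step 4: Compare |C| = 497 to 385: violated.
The claimed |C| lies above the Hamming bound, so no 3-ary code of length 8 with d ≥ 3 can have 497 codewords.


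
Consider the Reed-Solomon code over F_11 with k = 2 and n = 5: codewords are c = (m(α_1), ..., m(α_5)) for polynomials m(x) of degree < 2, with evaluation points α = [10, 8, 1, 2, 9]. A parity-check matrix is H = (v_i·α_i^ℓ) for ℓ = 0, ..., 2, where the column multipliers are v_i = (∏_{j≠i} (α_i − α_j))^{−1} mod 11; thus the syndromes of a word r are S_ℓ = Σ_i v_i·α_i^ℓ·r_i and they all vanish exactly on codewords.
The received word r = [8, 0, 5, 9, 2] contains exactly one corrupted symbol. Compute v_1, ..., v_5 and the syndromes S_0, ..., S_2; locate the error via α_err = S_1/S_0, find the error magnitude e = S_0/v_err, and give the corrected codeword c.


S = (2, 7, 8), error at position 5, error magnitude e = 9, c = [8, 0, 5, 9, 4].

Step 1: column multipliers v_i = (∏_{j≠i}(α_i − α_j))^{−1} mod 11.
  i = 1 (α = 10): (10−8)(10−1)(10−2)(10−9) = 2·9·8·1 = 144 ≡ 1, so v_1 = 1^{−1} = 1 (mod 11).
  i = 2 (α = 8): (8−10)(8−1)(8−2)(8−9) = (−2)·7·6·(−1) = 84 ≡ 7, so v_2 = 7^{−1} = 8 (mod 11).
  i = 3 (α = 1): (1−10)(1−8)(1−2)(1−9) = (−9)·(−7)·(−1)·(−8) = 504 ≡ 9, so v_3 = 9^{−1} = 5 (mod 11).
  i = 4 (α = 2): (2−10)(2−8)(2−1)(2−9) = (−8)·(−6)·1·(−7) = −336 ≡ 5, so v_4 = 5^{−1} = 9 (mod 11).
  i = 5 (α = 9): (9−10)(9−8)(9−1)(9−2) = (−1)·1·8·7 = −56 ≡ 10, so v_5 = 10^{−1} = 10 (mod 11).
  v = [1, 8, 5, 9, 10].
Step 2: syndromes of r = [8, 0, 5, 9, 2] (all sums mod 11).
  S_0 = Σ v_i r_i = 1·8 + 8·0 + 5·5 + 9·9 + 10·2 = 134 ≡ 2.
  S_1 = Σ v_i α_i r_i = 1·10·8 + 8·8·0 + 5·1·5 + 9·2·9 + 10·9·2 = 447 ≡ 7.
  α_i^2 mod 11 = [1, 9, 1, 4, 4].
  S_2 = Σ v_i α_i^2 r_i = 1·1·8 + 8·9·0 + 5·1·5 + 9·4·9 + 10·4·2 = 437 ≡ 8.
  S = (2, 7, 8) ≠ 0, so r is not a codeword (an error is present).
Step 3: locate the error. For a single error e at position i, S_ℓ = v_i·e·α_i^ℓ, so α_err = S_1/S_0.
  S_0^{−1} = 2^{−1} = 6 (mod 11), so α_err = 7·6 = 42 ≡ 9 = α_5. Error position i = 5.
  Consistency check: S_2/S_1 = 8·8 = 64 ≡ 9 = α_err ✓ (single-error assumption holds).
Step 4: error magnitude e = S_0/v_5 = S_0·∏_{j≠5}(α_5 − α_j) = 2·10 = 20 ≡ 9 (mod 11).
Step 5: correct position 5: c_5 = r_5 − e = 2 − 9 ≡ 4 (mod 11). Hence c = [8, 0, 5, 9, 4].
  Check: interpolating c through the α_i gives m(x) = 1 + 4·x (degree < 2) with m(α_i) = c_i for every i, so c is indeed a codeword.


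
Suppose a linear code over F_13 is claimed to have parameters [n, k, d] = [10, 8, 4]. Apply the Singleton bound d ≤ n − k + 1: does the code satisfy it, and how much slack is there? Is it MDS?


Singleton RHS = n − k + 1 = 3, slack = -1, bound violated (no such code; not MDS).

Singleton bound: d ≤ n − k + 1.
Here n = 10, k = 8, so n − k + 1 = 3.
Given d = 4, check d ≤ 3: NO.
Slack = (n − k + 1) − d = -1.
The slack is negative: d = 4 exceeds n − k + 1 = 3 by 1, so the Singleton bound is violated and no linear [10, 8, 4]_13 code can exist. In particular it is not MDS (MDS requires d = n − k + 1 exactly).
Description: the claimed parameters are [10, 8, 4]_13; such a code would be impossible (violates the Singleton bound).


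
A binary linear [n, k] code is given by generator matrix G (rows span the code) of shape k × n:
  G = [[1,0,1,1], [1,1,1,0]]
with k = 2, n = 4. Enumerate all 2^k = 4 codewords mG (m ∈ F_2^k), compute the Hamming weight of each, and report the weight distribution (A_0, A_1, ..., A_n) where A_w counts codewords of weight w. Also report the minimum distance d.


Weight distribution: A_0 = 1, A_2 = 1, A_3 = 2. Minimum distance d = 2.

Enumerate all 2^2 = 4 messages m ∈ F_2^2.
For each, compute codeword c = mG in F_2^4, then tally its weight.
  m = 00 → c = 0000, weight = 0.
  m = 10 → c = 1011, weight = 3.
  m = 01 → c = 1110, weight = 3.
  m = 11 → c = 0101, weight = 2.
Tally weights:
  weight 0: 1 codewords.
  weight 2: 1 codewords.
  weight 3: 2 codewords.
Minimum distance d = smallest w > 0 with A_w > 0 = 2.
Sanity: Σ A_w = 4 = 2^2 = 4 ✓.


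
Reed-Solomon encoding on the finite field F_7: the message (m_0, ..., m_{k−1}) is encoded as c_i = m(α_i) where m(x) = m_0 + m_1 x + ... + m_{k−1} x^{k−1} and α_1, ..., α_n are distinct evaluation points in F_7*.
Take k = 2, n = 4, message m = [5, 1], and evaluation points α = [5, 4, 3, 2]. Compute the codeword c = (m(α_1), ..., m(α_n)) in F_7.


c = [3, 2, 1, 0]

Message polynomial: m(x) = 5 + 1·x (mod 7).
For each evaluation point α_i, compute m(α_i) mod 7:
  α_1 = 5: Horner steps 1 → 3, so m(5) = 3.
  α_2 = 4: Horner steps 1 → 2, so m(4) = 2.
  α_3 = 3: Horner steps 1 → 1, so m(3) = 1.
  α_4 = 2: Horner steps 1 → 0, so m(2) = 0.
Codeword c = [3, 2, 1, 0] ∈ F_7^4.


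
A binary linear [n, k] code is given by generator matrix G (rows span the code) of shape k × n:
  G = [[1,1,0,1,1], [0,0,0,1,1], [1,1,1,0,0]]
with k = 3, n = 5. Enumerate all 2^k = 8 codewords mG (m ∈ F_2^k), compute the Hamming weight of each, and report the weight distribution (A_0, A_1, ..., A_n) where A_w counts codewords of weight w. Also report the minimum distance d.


Weight distribution: A_0 = 1, A_1 = 1, A_2 = 2, A_3 = 2, A_4 = 1, A_5 = 1. Minimum distance d = 1.

Enumerate all 2^3 = 8 messages m ∈ F_2^3.
For each, compute codeword c = mG in F_2^5, then tally its weight.
  m = 000 → c = 00000, weight = 0.
  m = 100 → c = 11011, weight = 4.
  m = 010 → c = 00011, weight = 2.
  m = 110 → c = 11000, weight = 2.
  m = 001 → c = 11100, weight = 3.
  m = 101 → c = 00111, weight = 3.
  m = 011 → c = 11111, weight = 5.
  m = 111 → c = 00100, weight = 1.
Tally weights:
  weight 0: 1 codewords.
  weight 1: 1 codewords.
  weight 2: 2 codewords.
  weight 3: 2 codewords.
  weight 4: 1 codewords.
  weight 5: 1 codewords.
Minimum distance d = smallest w > 0 with A_w > 0 = 1.
Sanity: Σ A_w = 8 = 2^3 = 8 ✓.


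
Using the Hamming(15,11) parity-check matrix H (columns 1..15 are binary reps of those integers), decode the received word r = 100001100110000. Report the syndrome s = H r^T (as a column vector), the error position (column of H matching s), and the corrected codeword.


s = (0, 0, 0, 1)^T, error position = 1, corrected codeword c = 000001100110000

Compute s = H r^T mod 2 one row at a time:
  s_1 = 0 + 0 + 1 + 1 + 0 + 0 + 0 + 0 = 2 ≡ 0 (mod 2).
  s_2 = 0 + 0 + 1 + 1 + 0 + 0 + 0 + 0 = 2 ≡ 0 (mod 2).
  s_3 = 0 + 0 + 1 + 1 + 1 + 1 + 0 + 0 = 4 ≡ 0 (mod 2).
  s_4 = 1 + 0 + 0 + 1 + 0 + 1 + 0 + 0 = 3 ≡ 1 (mod 2).
s = (0, 0, 0, 1)^T — this equals column 1 of H (binary 0001), so error is at position 1.
Correct: flip bit 1 of r = 100001100110000 to get c = 000001100110000.


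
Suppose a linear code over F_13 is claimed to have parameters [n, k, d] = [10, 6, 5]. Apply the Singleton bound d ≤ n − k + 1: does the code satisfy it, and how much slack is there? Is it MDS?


Singleton RHS = n − k + 1 = 5, slack = 0, bound satisfied, MDS.

Singleton bound: d ≤ n − k + 1.
Here n = 10, k = 6, so n − k + 1 = 5.
Given d = 5, check d ≤ 5: YES.
Slack = (n − k + 1) − d = 0.
The code is MDS (slack = 0).
Description: the claimed parameters are [10, 6, 5]_13; such a code would be MDS (meets Singleton bound).


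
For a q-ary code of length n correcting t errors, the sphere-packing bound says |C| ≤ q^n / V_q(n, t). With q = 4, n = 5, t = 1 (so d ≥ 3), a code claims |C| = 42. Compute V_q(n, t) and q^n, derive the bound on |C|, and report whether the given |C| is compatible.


V_q(n, t) = 16, q^n = 1024, Hamming bound = 64, |C| = 42 ≤ bound (satisfied).

Step 1: Compute V_q(n, t) = Σ_{j=0}^1 C(n, j) (q−1)^j.
  j = 0: C(5,0)·(3)^0 = 1·1 = 1.
  j = 1: C(5,1)·(3)^1 = 5·3 = 15.
  V_q(n, t) = 1 + 15 = 16.
Step 2: q^n = 4^5 = 1024.
Step 3: Hamming bound ⌊q^n / V_q(n,t)⌋ = ⌊1024/16⌋ = 64.
Step 4: Compare |C| = 42 to 64: satisfied.
The claimed |C| lies below the Hamming bound.


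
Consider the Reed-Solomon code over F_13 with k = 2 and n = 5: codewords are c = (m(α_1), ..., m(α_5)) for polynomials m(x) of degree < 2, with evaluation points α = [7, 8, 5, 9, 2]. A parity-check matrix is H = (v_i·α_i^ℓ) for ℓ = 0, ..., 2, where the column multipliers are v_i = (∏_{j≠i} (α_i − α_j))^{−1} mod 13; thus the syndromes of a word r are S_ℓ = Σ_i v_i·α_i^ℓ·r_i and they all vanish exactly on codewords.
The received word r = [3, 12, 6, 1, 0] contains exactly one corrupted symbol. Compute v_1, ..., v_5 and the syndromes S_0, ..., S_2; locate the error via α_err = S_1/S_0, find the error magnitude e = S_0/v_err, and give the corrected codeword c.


S = (12, 6, 3), error at position 1, error magnitude e = 6, c = [10, 12, 6, 1, 0].

Step 1: column multipliers v_i = (∏_{j≠i}(α_i − α_j))^{−1} mod 13.
  i = 1 (α = 7): (7−8)(7−5)(7−9)(7−2) = (−1)·2·(−2)·5 = 20 ≡ 7, so v_1 = 7^{−1} = 2 (mod 13).
  i = 2 (α = 8): (8−7)(8−5)(8−9)(8−2) = 1·3·(−1)·6 = −18 ≡ 8, so v_2 = 8^{−1} = 5 (mod 13).
  i = 3 (α = 5): (5−7)(5−8)(5−9)(5−2) = (−2)·(−3)·(−4)·3 = −72 ≡ 6, so v_3 = 6^{−1} = 11 (mod 13).
  i = 4 (α = 9): (9−7)(9−8)(9−5)(9−2) = 2·1·4·7 = 56 ≡ 4, so v_4 = 4^{−1} = 10 (mod 13).
  i = 5 (α = 2): (2−7)(2−8)(2−5)(2−9) = (−5)·(−6)·(−3)·(−7) = 630 ≡ 6, so v_5 = 6^{−1} = 11 (mod 13).
  v = [2, 5, 11, 10, 11].
Step 2: syndromes of r = [3, 12, 6, 1, 0] (all sums mod 13).
  S_0 = Σ v_i r_i = 2·3 + 5·12 + 11·6 + 10·1 + 11·0 = 142 ≡ 12.
  S_1 = Σ v_i α_i r_i = 2·7·3 + 5·8·12 + 11·5·6 + 10·9·1 + 11·2·0 = 942 ≡ 6.
  α_i^2 mod 13 = [10, 12, 12, 3, 4].
  S_2 = Σ v_i α_i^2 r_i = 2·10·3 + 5·12·12 + 11·12·6 + 10·3·1 + 11·4·0 = 1602 ≡ 3.
  S = (12, 6, 3) ≠ 0, so r is not a codeword (an error is present).
Step 3: locate the error. For a single error e at position i, S_ℓ = v_i·e·α_i^ℓ, so α_err = S_1/S_0.
  S_0^{−1} = 12^{−1} = 12 (mod 13), so α_err = 6·12 = 72 ≡ 7 = α_1. Error position i = 1.
  Consistency check: S_2/S_1 = 3·11 = 33 ≡ 7 = α_err ✓ (single-error assumption holds).
Step 4: error magnitude e = S_0/v_1 = S_0·∏_{j≠1}(α_1 − α_j) = 12·7 = 84 ≡ 6 (mod 13).
Step 5: correct position 1: c_1 = r_1 − e = 3 − 6 ≡ 10 (mod 13). Hence c = [10, 12, 6, 1, 0].
  Check: interpolating c through the α_i gives m(x) = 9 + 2·x (degree < 2) with m(α_i) = c_i for every i, so c is indeed a codeword.


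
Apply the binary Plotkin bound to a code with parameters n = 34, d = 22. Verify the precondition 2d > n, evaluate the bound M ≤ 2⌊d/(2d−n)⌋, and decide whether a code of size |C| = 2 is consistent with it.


Plotkin bound M ≤ 4; given |C| = 2 ≤ bound (satisfied).

Check applicability: 2d = 44, n = 34.
2d − n = 10 > 0, so Plotkin applies.
Compute d/(2d−n) = 22/10 ≈ 2.2000.
⌊d/(2d−n)⌋ = 2.
Plotkin bound: M ≤ 2·2 = 4.
Given |C| = 2, check: satisfied.
This |C| is below the Plotkin bound.


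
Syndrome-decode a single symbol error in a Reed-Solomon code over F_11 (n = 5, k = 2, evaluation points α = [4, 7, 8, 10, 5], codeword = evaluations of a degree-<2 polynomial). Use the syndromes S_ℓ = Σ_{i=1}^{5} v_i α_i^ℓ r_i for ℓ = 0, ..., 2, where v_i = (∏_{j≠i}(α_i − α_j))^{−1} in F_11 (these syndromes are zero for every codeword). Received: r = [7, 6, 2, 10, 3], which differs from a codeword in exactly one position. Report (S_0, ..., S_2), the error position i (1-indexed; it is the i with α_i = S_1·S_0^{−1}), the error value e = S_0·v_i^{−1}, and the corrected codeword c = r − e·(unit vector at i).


S = (4, 7, 4), error at position 4, error magnitude e = 5, c = [7, 6, 2, 5, 3].

Step 1: column multipliers v_i = (∏_{j≠i}(α_i − α_j))^{−1} mod 11.
  i = 1 (α = 4): (4−7)(4−8)(4−10)(4−5) = (−3)·(−4)·(−6)·(−1) = 72 ≡ 6, so v_1 = 6^{−1} = 2 (mod 11).
  i = 2 (α = 7): (7−4)(7−8)(7−10)(7−5) = 3·(−1)·(−3)·2 = 18 ≡ 7, so v_2 = 7^{−1} = 8 (mod 11).
  i = 3 (α = 8): (8−4)(8−7)(8−10)(8−5) = 4·1·(−2)·3 = −24 ≡ 9, so v_3 = 9^{−1} = 5 (mod 11).
  i = 4 (α = 10): (10−4)(10−7)(10−8)(10−5) = 6·3·2·5 = 180 ≡ 4, so v_4 = 4^{−1} = 3 (mod 11).
  i = 5 (α = 5): (5−4)(5−7)(5−8)(5−10) = 1·(−2)·(−3)·(−5) = −30 ≡ 3, so v_5 = 3^{−1} = 4 (mod 11).
  v = [2, 8, 5, 3, 4].
Step 2: syndromes of r = [7, 6, 2, 10, 3] (all sums mod 11).
  S_0 = Σ v_i r_i = 2·7 + 8·6 + 5·2 + 3·10 + 4·3 = 114 ≡ 4.
  S_1 = Σ v_i α_i r_i = 2·4·7 + 8·7·6 + 5·8·2 + 3·10·10 + 4·5·3 = 832 ≡ 7.
  α_i^2 mod 11 = [5, 5, 9, 1, 3].
  S_2 = Σ v_i α_i^2 r_i = 2·5·7 + 8·5·6 + 5·9·2 + 3·1·10 + 4·3·3 = 466 ≡ 4.
  S = (4, 7, 4) ≠ 0, so r is not a codeword (an error is present).
Step 3: locate the error. For a single error e at position i, S_ℓ = v_i·e·α_i^ℓ, so α_err = S_1/S_0.
  S_0^{−1} = 4^{−1} = 3 (mod 11), so α_err = 7·3 = 21 ≡ 10 = α_4. Error position i = 4.
  Consistency check: S_2/S_1 = 4·8 = 32 ≡ 10 = α_err ✓ (single-error assumption holds).
Step 4: error magnitude e = S_0/v_4 = S_0·∏_{j≠4}(α_4 − α_j) = 4·4 = 16 ≡ 5 (mod 11).
Step 5: correct position 4: c_4 = r_4 − e = 10 − 5 ≡ 5 (mod 11). Hence c = [7, 6, 2, 5, 3].
  Check: interpolating c through the α_i gives m(x) = 1 + 7·x (degree < 2) with m(α_i) = c_i for every i, so c is indeed a codeword.


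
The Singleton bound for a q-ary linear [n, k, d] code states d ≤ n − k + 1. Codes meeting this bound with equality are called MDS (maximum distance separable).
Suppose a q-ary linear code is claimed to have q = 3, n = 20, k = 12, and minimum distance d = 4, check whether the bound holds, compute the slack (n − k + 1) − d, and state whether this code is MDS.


Singleton RHS = n − k + 1 = 9, slack = 5, bound satisfied, not MDS.

Singleton bound: d ≤ n − k + 1.
Here n = 20, k = 12, so n − k + 1 = 9.
Given d = 4, check d ≤ 9: YES.
Slack = (n − k + 1) − d = 5.
The code is NOT MDS (slack = 5 > 0).
Description: the claimed parameters are [20, 12, 4]_3; such a code would be non-MDS.


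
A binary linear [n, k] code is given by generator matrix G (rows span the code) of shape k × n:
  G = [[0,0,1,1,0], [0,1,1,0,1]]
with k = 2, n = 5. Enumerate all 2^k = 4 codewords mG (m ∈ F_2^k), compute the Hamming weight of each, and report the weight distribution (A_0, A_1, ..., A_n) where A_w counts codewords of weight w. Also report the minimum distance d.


Weight distribution: A_0 = 1, A_2 = 1, A_3 = 2. Minimum distance d = 2.

Enumerate all 2^2 = 4 messages m ∈ F_2^2.
For each, compute codeword c = mG in F_2^5, then tally its weight.
  m = 00 → c = 00000, weight = 0.
  m = 10 → c = 00110, weight = 2.
  m = 01 → c = 01101, weight = 3.
  m = 11 → c = 01011, weight = 3.
Tally weights:
  weight 0: 1 codewords.
  weight 2: 1 codewords.
  weight 3: 2 codewords.
Minimum distance d = smallest w > 0 with A_w > 0 = 2.
Sanity: Σ A_w = 4 = 2^2 = 4 ✓.


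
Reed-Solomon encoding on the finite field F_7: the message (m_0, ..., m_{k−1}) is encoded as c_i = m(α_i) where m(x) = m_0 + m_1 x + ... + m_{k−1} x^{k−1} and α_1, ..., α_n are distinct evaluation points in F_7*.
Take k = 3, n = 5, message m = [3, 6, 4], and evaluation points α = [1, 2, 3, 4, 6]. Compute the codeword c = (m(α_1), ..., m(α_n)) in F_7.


c = [6, 3, 1, 0, 1]

Message polynomial: m(x) = 3 + 6·x + 4·x^2 (mod 7).
For each evaluation point α_i, compute m(α_i) mod 7:
  α_1 = 1: Horner steps 4 → 3 → 6, so m(1) = 6.
  α_2 = 2: Horner steps 4 → 0 → 3, so m(2) = 3.
  α_3 = 3: Horner steps 4 → 4 → 1, so m(3) = 1.
  α_4 = 4: Horner steps 4 → 1 → 0, so m(4) = 0.
  α_5 = 6: Horner steps 4 → 2 → 1, so m(6) = 1.
Codeword c = [6, 3, 1, 0, 1] ∈ F_7^5.


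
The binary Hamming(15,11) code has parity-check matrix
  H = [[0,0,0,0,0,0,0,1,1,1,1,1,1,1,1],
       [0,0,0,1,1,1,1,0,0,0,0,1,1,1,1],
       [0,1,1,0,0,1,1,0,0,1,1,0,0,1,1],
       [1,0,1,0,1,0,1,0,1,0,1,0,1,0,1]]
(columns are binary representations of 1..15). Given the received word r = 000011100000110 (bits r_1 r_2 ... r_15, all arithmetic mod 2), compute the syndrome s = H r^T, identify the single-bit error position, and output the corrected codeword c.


s = (0, 1, 1, 1)^T, error position = 7, corrected codeword c = 000011000000110

Compute s = H r^T mod 2 one row at a time:
  s_1 = 0 + 0 + 0 + 0 + 0 + 1 + 1 + 0 = 2 ≡ 0 (mod 2).
  s_2 = 0 + 1 + 1 + 1 + 0 + 1 + 1 + 0 = 5 ≡ 1 (mod 2).
  s_3 = 0 + 0 + 1 + 1 + 0 + 0 + 1 + 0 = 3 ≡ 1 (mod 2).
  s_4 = 0 + 0 + 1 + 1 + 0 + 0 + 1 + 0 = 3 ≡ 1 (mod 2).
s = (0, 1, 1, 1)^T — this equals column 7 of H (binary 0111), so error is at position 7.
Correct: flip bit 7 of r = 000011100000110 to get c = 000011000000110.


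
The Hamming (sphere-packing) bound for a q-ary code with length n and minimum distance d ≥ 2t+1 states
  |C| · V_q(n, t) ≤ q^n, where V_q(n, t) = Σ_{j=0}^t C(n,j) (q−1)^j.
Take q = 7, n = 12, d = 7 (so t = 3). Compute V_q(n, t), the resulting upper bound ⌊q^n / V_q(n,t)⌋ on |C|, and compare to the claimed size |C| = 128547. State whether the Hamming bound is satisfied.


V_q(n, t) = 49969, q^n = 13841287201, Hamming bound = 276997, |C| = 128547 ≤ bound (satisfied).

Step 1: Compute V_q(n, t) = Σ_{j=0}^3 C(n, j) (q−1)^j.
  j = 0: C(12,0)·(6)^0 = 1·1 = 1.
  j = 1: C(12,1)·(6)^1 = 12·6 = 72.
  j = 2: C(12,2)·(6)^2 = 66·36 = 2376.
  j = 3: C(12,3)·(6)^3 = 220·216 = 47520.
  V_q(n, t) = 1 + 72 + 2376 + 47520 = 49969.
Step 2: q^n = 7^12 = 13841287201.
Step 3: Hamming bound ⌊q^n / V_q(n,t)⌋ = ⌊13841287201/49969⌋ = 276997.
Step 4: Compare |C| = 128547 to 276997: satisfied.
The claimed |C| lies below the Hamming bound.


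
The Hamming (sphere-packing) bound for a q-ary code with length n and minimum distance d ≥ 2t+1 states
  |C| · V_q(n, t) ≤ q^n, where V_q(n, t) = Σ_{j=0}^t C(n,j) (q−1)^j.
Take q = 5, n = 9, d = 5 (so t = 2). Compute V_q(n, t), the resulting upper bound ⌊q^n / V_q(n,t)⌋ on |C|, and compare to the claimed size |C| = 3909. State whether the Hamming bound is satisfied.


V_q(n, t) = 613, q^n = 1953125, Hamming bound = 3186, |C| = 3909 > bound (violated).

Step 1: Compute V_q(n, t) = Σ_{j=0}^2 C(n, j) (q−1)^j.
  j = 0: C(9,0)·(4)^0 = 1·1 = 1.
  j = 1: C(9,1)·(4)^1 = 9·4 = 36.
  j = 2: C(9,2)·(4)^2 = 36·16 = 576.
  V_q(n, t) = 1 + 36 + 576 = 613.
Step 2: q^n = 5^9 = 1953125.
Step 3: Hamming bound ⌊q^n / V_q(n,t)⌋ = ⌊1953125/613⌋ = 3186.
Step 4: Compare |C| = 3909 to 3186: violated.
The claimed |C| lies above the Hamming bound, so no 5-ary code of length 9 with d ≥ 5 can have 3909 codewords.


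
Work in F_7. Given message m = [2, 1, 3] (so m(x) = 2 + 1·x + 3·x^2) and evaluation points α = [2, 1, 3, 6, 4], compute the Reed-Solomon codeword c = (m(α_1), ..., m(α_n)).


c = [2, 6, 4, 4, 5]

Message polynomial: m(x) = 2 + 1·x + 3·x^2 (mod 7).
For each evaluation point α_i, compute m(α_i) mod 7:
  α_1 = 2: Horner steps 3 → 0 → 2, so m(2) = 2.
  α_2 = 1: Horner steps 3 → 4 → 6, so m(1) = 6.
  α_3 = 3: Horner steps 3 → 3 → 4, so m(3) = 4.
  α_4 = 6: Horner steps 3 → 5 → 4, so m(6) = 4.
  α_5 = 4: Horner steps 3 → 6 → 5, so m(4) = 5.
Codeword c = [2, 6, 4, 4, 5] ∈ F_7^5.


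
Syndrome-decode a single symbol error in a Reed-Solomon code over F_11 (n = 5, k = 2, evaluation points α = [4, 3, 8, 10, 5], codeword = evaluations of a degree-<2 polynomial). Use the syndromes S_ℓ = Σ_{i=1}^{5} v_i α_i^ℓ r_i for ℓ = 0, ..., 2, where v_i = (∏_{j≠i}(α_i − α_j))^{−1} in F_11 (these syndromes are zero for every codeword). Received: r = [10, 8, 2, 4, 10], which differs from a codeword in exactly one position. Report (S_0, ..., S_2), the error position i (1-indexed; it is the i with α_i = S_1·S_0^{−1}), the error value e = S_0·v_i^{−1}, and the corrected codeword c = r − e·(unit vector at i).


S = (5, 9, 3), error at position 1, error magnitude e = 1, c = [9, 8, 2, 4, 10].

Step 1: column multipliers v_i = (∏_{j≠i}(α_i − α_j))^{−1} mod 11.
  i = 1 (α = 4): (4−3)(4−8)(4−10)(4−5) = 1·(−4)·(−6)·(−1) = −24 ≡ 9, so v_1 = 9^{−1} = 5 (mod 11).
  i = 2 (α = 3): (3−4)(3−8)(3−10)(3−5) = (−1)·(−5)·(−7)·(−2) = 70 ≡ 4, so v_2 = 4^{−1} = 3 (mod 11).
  i = 3 (α = 8): (8−4)(8−3)(8−10)(8−5) = 4·5·(−2)·3 = −120 ≡ 1, so v_3 = 1^{−1} = 1 (mod 11).
  i = 4 (α = 10): (10−4)(10−3)(10−8)(10−5) = 6·7·2·5 = 420 ≡ 2, so v_4 = 2^{−1} = 6 (mod 11).
  i = 5 (α = 5): (5−4)(5−3)(5−8)(5−10) = 1·2·(−3)·(−5) = 30 ≡ 8, so v_5 = 8^{−1} = 7 (mod 11).
  v = [5, 3, 1, 6, 7].
Step 2: syndromes of r = [10, 8, 2, 4, 10] (all sums mod 11).
  S_0 = Σ v_i r_i = 5·10 + 3·8 + 1·2 + 6·4 + 7·10 = 170 ≡ 5.
  S_1 = Σ v_i α_i r_i = 5·4·10 + 3·3·8 + 1·8·2 + 6·10·4 + 7·5·10 = 878 ≡ 9.
  α_i^2 mod 11 = [5, 9, 9, 1, 3].
  S_2 = Σ v_i α_i^2 r_i = 5·5·10 + 3·9·8 + 1·9·2 + 6·1·4 + 7·3·10 = 718 ≡ 3.
  S = (5, 9, 3) ≠ 0, so r is not a codeword (an error is present).
Step 3: locate the error. For a single error e at position i, S_ℓ = v_i·e·α_i^ℓ, so α_err = S_1/S_0.
  S_0^{−1} = 5^{−1} = 9 (mod 11), so α_err = 9·9 = 81 ≡ 4 = α_1. Error position i = 1.
  Consistency check: S_2/S_1 = 3·5 = 15 ≡ 4 = α_err ✓ (single-error assumption holds).
Step 4: error magnitude e = S_0/v_1 = S_0·∏_{j≠1}(α_1 − α_j) = 5·9 = 45 ≡ 1 (mod 11).
Step 5: correct position 1: c_1 = r_1 − e = 10 − 1 ≡ 9 (mod 11). Hence c = [9, 8, 2, 4, 10].
  Check: interpolating c through the α_i gives m(x) = 5 + 1·x (degree < 2) with m(α_i) = c_i for every i, so c is indeed a codeword.


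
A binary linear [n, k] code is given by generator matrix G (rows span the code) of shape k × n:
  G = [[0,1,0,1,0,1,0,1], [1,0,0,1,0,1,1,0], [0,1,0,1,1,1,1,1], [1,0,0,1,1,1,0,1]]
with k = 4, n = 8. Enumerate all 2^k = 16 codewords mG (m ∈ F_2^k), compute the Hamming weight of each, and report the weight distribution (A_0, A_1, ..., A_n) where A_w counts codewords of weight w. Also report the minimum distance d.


Weight distribution: A_0 = 1, A_1 = 1, A_2 = 1, A_3 = 4, A_4 = 5, A_5 = 3, A_6 = 1. Minimum distance d = 1.

Enumerate all 2^4 = 16 messages m ∈ F_2^4.
For each, compute codeword c = mG in F_2^8, then tally its weight.
  m = 0000 → c = 00000000, weight = 0.
  m = 1000 → c = 01010101, weight = 4.
  m = 0100 → c = 10010110, weight = 4.
  m = 1100 → c = 11000011, weight = 4.
  m = 0010 → c = 01011111, weight = 6.
  m = 1010 → c = 00001010, weight = 2.
  m = 0110 → c = 11001001, weight = 4.
  m = 1110 → c = 10011100, weight = 4.
  m = 0001 → c = 10011101, weight = 5.
  m = 1001 → c = 11001000, weight = 3.
  m = 0101 → c = 00001011, weight = 3.
  m = 1101 → c = 01011110, weight = 5.
  m = 0011 → c = 11000010, weight = 3.
  m = 1011 → c = 10010111, weight = 5.
  m = 0111 → c = 01010100, weight = 3.
  m = 1111 → c = 00000001, weight = 1.
Tally weights:
  weight 0: 1 codewords.
  weight 1: 1 codewords.
  weight 2: 1 codewords.
  weight 3: 4 codewords.
  weight 4: 5 codewords.
  weight 5: 3 codewords.
  weight 6: 1 codewords.
Minimum distance d = smallest w > 0 with A_w > 0 = 1.
Sanity: Σ A_w = 16 = 2^4 = 16 ✓.


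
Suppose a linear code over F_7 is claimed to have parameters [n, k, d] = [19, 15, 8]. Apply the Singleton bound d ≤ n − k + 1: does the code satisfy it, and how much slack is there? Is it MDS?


Singleton RHS = n − k + 1 = 5, slack = -3, bound violated (no such code; not MDS).

Singleton bound: d ≤ n − k + 1.
Here n = 19, k = 15, so n − k + 1 = 5.
Given d = 8, check d ≤ 5: NO.
Slack = (n − k + 1) − d = -3.
The slack is negative: d = 8 exceeds n − k + 1 = 5 by 3, so the Singleton bound is violated and no linear [19, 15, 8]_7 code can exist. In particular it is not MDS (MDS requires d = n − k + 1 exactly).
Description: the claimed parameters are [19, 15, 8]_7; such a code would be impossible (violates the Singleton bound).


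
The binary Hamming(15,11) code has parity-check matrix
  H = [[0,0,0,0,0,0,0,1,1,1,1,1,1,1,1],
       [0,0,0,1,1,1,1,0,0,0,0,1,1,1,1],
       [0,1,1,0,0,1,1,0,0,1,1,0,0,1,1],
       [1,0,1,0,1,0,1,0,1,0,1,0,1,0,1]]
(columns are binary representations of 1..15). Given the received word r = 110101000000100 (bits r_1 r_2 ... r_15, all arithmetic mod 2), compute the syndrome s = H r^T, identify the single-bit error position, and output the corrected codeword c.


s = (1, 1, 0, 0)^T, error position = 12, corrected codeword c = 110101000001100

Compute s = H r^T mod 2 one row at a time:
  s_1 = 0 + 0 + 0 + 0 + 0 + 1 + 0 + 0 = 1 ≡ 1 (mod 2).
  s_2 = 1 + 0 + 1 + 0 + 0 + 1 + 0 + 0 = 3 ≡ 1 (mod 2).
  s_3 = 1 + 0 + 1 + 0 + 0 + 0 + 0 + 0 = 2 ≡ 0 (mod 2).
  s_4 = 1 + 0 + 0 + 0 + 0 + 0 + 1 + 0 = 2 ≡ 0 (mod 2).
s = (1, 1, 0, 0)^T — this equals column 12 of H (binary 1100), so error is at position 12.
Correct: flip bit 12 of r = 110101000000100 to get c = 110101000001100.


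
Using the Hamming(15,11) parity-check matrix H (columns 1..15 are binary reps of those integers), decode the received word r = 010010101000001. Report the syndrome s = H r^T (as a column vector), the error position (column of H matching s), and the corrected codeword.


s = (0, 1, 1, 0)^T, error position = 6, corrected codeword c = 010011101000001

Compute s = H r^T mod 2 one row at a time:
  s_1 = 0 + 1 + 0 + 0 + 0 + 0 + 0 + 1 = 2 ≡ 0 (mod 2).
  s_2 = 0 + 1 + 0 + 1 + 0 + 0 + 0 + 1 = 3 ≡ 1 (mod 2).
  s_3 = 1 + 0 + 0 + 1 + 0 + 0 + 0 + 1 = 3 ≡ 1 (mod 2).
  s_4 = 0 + 0 + 1 + 1 + 1 + 0 + 0 + 1 = 4 ≡ 0 (mod 2).
s = (0, 1, 1, 0)^T — this equals column 6 of H (binary 0110), so error is at position 6.
Correct: flip bit 6 of r = 010010101000001 to get c = 010011101000001.


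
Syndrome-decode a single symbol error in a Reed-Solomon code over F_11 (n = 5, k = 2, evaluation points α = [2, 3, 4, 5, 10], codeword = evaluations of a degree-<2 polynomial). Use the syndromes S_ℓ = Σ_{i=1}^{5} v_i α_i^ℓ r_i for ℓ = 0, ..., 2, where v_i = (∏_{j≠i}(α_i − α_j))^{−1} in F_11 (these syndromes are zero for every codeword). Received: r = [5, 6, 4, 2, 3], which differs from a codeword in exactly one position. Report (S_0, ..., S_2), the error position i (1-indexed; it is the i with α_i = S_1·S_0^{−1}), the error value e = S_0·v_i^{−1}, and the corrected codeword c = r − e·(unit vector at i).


S = (2, 4, 8), error at position 1, error magnitude e = 8, c = [8, 6, 4, 2, 3].

Step 1: column multipliers v_i = (∏_{j≠i}(α_i − α_j))^{−1} mod 11.
  i = 1 (α = 2): (2−3)(2−4)(2−5)(2−10) = (−1)·(−2)·(−3)·(−8) = 48 ≡ 4, so v_1 = 4^{−1} = 3 (mod 11).
  i = 2 (α = 3): (3−2)(3−4)(3−5)(3−10) = 1·(−1)·(−2)·(−7) = −14 ≡ 8, so v_2 = 8^{−1} = 7 (mod 11).
  i = 3 (α = 4): (4−2)(4−3)(4−5)(4−10) = 2·1·(−1)·(−6) = 12 ≡ 1, so v_3 = 1^{−1} = 1 (mod 11).
  i = 4 (α = 5): (5−2)(5−3)(5−4)(5−10) = 3·2·1·(−5) = −30 ≡ 3, so v_4 = 3^{−1} = 4 (mod 11).
  i = 5 (α = 10): (10−2)(10−3)(10−4)(10−5) = 8·7·6·5 = 1680 ≡ 8, so v_5 = 8^{−1} = 7 (mod 11).
  v = [3, 7, 1, 4, 7].
Step 2: syndromes of r = [5, 6, 4, 2, 3] (all sums mod 11).
  S_0 = Σ v_i r_i = 3·5 + 7·6 + 1·4 + 4·2 + 7·3 = 90 ≡ 2.
  S_1 = Σ v_i α_i r_i = 3·2·5 + 7·3·6 + 1·4·4 + 4·5·2 + 7·10·3 = 422 ≡ 4.
  α_i^2 mod 11 = [4, 9, 5, 3, 1].
  S_2 = Σ v_i α_i^2 r_i = 3·4·5 + 7·9·6 + 1·5·4 + 4·3·2 + 7·1·3 = 503 ≡ 8.
  S = (2, 4, 8) ≠ 0, so r is not a codeword (an error is present).
Step 3: locate the error. For a single error e at position i, S_ℓ = v_i·e·α_i^ℓ, so α_err = S_1/S_0.
  S_0^{−1} = 2^{−1} = 6 (mod 11), so α_err = 4·6 = 24 ≡ 2 = α_1. Error position i = 1.
  Consistency check: S_2/S_1 = 8·3 = 24 ≡ 2 = α_err ✓ (single-error assumption holds).
Step 4: error magnitude e = S_0/v_1 = S_0·∏_{j≠1}(α_1 − α_j) = 2·4 = 8 ≡ 8 (mod 11).
Step 5: correct position 1: c_1 = r_1 − e = 5 − 8 ≡ 8 (mod 11). Hence c = [8, 6, 4, 2, 3].
  Check: interpolating c through the α_i gives m(x) = 1 + 9·x (degree < 2) with m(α_i) = c_i for every i, so c is indeed a codeword.


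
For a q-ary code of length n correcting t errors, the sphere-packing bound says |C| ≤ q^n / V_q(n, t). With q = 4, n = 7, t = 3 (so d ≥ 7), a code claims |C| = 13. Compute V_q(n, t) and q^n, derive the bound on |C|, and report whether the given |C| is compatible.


V_q(n, t) = 1156, q^n = 16384, Hamming bound = 14, |C| = 13 ≤ bound (satisfied).

Step 1: Compute V_q(n, t) = Σ_{j=0}^3 C(n, j) (q−1)^j.
  j = 0: C(7,0)·(3)^0 = 1·1 = 1.
  j = 1: C(7,1)·(3)^1 = 7·3 = 21.
  j = 2: C(7,2)·(3)^2 = 21·9 = 189.
  j = 3: C(7,3)·(3)^3 = 35·27 = 945.
  V_q(n, t) = 1 + 21 + 189 + 945 = 1156.
Step 2: q^n = 4^7 = 16384.
Step 3: Hamming bound ⌊q^n / V_q(n,t)⌋ = ⌊16384/1156⌋ = 14.
Step 4: Compare |C| = 13 to 14: satisfied.
The claimed |C| lies below the Hamming bound.


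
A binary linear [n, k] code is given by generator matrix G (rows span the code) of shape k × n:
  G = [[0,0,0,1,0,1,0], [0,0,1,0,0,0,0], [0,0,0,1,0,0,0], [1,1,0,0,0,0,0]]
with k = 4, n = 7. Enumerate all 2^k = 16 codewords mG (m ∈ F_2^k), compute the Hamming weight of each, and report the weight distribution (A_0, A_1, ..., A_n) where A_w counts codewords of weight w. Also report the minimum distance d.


Weight distribution: A_0 = 1, A_1 = 3, A_2 = 4, A_3 = 4, A_4 = 3, A_5 = 1. Minimum distance d = 1.

Enumerate all 2^4 = 16 messages m ∈ F_2^4.
For each, compute codeword c = mG in F_2^7, then tally its weight.
  m = 0000 → c = 0000000, weight = 0.
  m = 1000 → c = 0001010, weight = 2.
  m = 0100 → c = 0010000, weight = 1.
  m = 1100 → c = 0011010, weight = 3.
  m = 0010 → c = 0001000, weight = 1.
  m = 1010 → c = 0000010, weight = 1.
  m = 0110 → c = 0011000, weight = 2.
  m = 1110 → c = 0010010, weight = 2.
  m = 0001 → c = 1100000, weight = 2.
  m = 1001 → c = 1101010, weight = 4.
  m = 0101 → c = 1110000, weight = 3.
  m = 1101 → c = 1111010, weight = 5.
  m = 0011 → c = 1101000, weight = 3.
  m = 1011 → c = 1100010, weight = 3.
  m = 0111 → c = 1111000, weight = 4.
  m = 1111 → c = 1110010, weight = 4.
Tally weights:
  weight 0: 1 codewords.
  weight 1: 3 codewords.
  weight 2: 4 codewords.
  weight 3: 4 codewords.
  weight 4: 3 codewords.
  weight 5: 1 codewords.
Minimum distance d = smallest w > 0 with A_w > 0 = 1.
Sanity: Σ A_w = 16 = 2^4 = 16 ✓.


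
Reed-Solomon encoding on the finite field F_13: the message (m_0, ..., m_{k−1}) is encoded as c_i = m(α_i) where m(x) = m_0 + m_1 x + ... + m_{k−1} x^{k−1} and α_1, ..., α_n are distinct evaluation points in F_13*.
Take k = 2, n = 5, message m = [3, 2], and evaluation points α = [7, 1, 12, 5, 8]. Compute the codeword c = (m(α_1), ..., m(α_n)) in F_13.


c = [4, 5, 1, 0, 6]

Message polynomial: m(x) = 3 + 2·x (mod 13).
For each evaluation point α_i, compute m(α_i) mod 13:
  α_1 = 7: Horner steps 2 → 4, so m(7) = 4.
  α_2 = 1: Horner steps 2 → 5, so m(1) = 5.
  α_3 = 12: Horner steps 2 → 1, so m(12) = 1.
  α_4 = 5: Horner steps 2 → 0, so m(5) = 0.
  α_5 = 8: Horner steps 2 → 6, so m(8) = 6.
Codeword c = [4, 5, 1, 0, 6] ∈ F_13^5.


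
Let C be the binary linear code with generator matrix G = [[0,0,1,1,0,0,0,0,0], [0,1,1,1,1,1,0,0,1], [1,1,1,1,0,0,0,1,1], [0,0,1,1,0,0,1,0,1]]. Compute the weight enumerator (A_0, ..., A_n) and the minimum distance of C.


Weight distribution: A_0 = 1, A_2 = 2, A_4 = 6, A_6 = 6, A_8 = 1. Minimum distance d = 2.

Enumerate all 2^4 = 16 messages m ∈ F_2^4.
For each, compute codeword c = mG in F_2^9, then tally its weight.
  m = 0000 → c = 000000000, weight = 0.
  m = 1000 → c = 001100000, weight = 2.
  m = 0100 → c = 011111001, weight = 6.
  m = 1100 → c = 010011001, weight = 4.
  m = 0010 → c = 111100011, weight = 6.
  m = 1010 → c = 110000011, weight = 4.
  m = 0110 → c = 100011010, weight = 4.
  m = 1110 → c = 101111010, weight = 6.
  m = 0001 → c = 001100101, weight = 4.
  m = 1001 → c = 000000101, weight = 2.
  m = 0101 → c = 010011100, weight = 4.
  m = 1101 → c = 011111100, weight = 6.
  m = 0011 → c = 110000110, weight = 4.
  m = 1011 → c = 111100110, weight = 6.
  m = 0111 → c = 101111111, weight = 8.
  m = 1111 → c = 100011111, weight = 6.
Tally weights:
  weight 0: 1 codewords.
  weight 2: 2 codewords.
  weight 4: 6 codewords.
  weight 6: 6 codewords.
  weight 8: 1 codewords.
Minimum distance d = smallest w > 0 with A_w > 0 = 2.
Sanity: Σ A_w = 16 = 2^4 = 16 ✓.
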